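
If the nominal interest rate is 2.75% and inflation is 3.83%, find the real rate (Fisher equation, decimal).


Formula: (1 + r_real) = (1 + r_nom) / (1 + inflation)
Substituting: (1 + r_real) = 1.0275 / 1.0383
(1 + r_real) = 0.989598
r_real = 0.989598 - 1 = -0.010402

-0.010402


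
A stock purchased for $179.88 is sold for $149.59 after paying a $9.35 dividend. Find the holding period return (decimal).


Formula: HPR = (P1 - P0 + D) / P0
Gain: $149.59 - $179.88 + $9.35 = -$20.94
HPR = -$20.94 / $179.88 = -0.1164

-0.1164


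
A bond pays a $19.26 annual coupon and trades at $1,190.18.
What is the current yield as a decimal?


Formula: Current yield = annual coupon / price
Substituting: CY = $19.26 / $1,190.18
CY = 0.016182

0.016182


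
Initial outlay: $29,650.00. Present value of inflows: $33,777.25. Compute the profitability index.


Formula: PI = PV(cash flows) / initial investment
Substituting: PI = $33,777.25 / $29,650.00
PI = 1.1392

1.1392


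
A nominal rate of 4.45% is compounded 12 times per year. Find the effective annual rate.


Formula: EAR = (1 + r/m)^m - 1
Period rate: r/m = 0.0445 / 12 = 0.003708
Compounding: (1 + 0.003708)^12 = 1.045419
EAR = 1.045419 - 1 = 0.045419

0.045419


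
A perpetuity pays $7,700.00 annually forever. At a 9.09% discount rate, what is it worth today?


Formula: PV = C / r
Substituting: PV = $7,700.00 / 0.0909
PV = $84,708.47

$84,708.47


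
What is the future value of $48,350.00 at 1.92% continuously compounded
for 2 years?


Formula: FV = P * e^(r*t)
Exponent: r*t = 0.0192 * 2 = 0.0384
e^(0.0384) = 1.039147
FV = $48,350.00 * 1.039147 = $50,242.75

$50,242.75


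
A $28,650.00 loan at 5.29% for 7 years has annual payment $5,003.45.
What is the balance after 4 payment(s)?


Formula: Balance = PV*(1+r)^k - PMT*((1+r)^k - 1)/r
Growth: (1 + 0.0529)^4 = 1.22899
Accumulated factor: ((1+r)^k - 1)/r = 4.328742
Balance = $28,650.00 * 1.22899 - $5,003.45 * 4.328742
Balance = $13,551.93

$13,551.93


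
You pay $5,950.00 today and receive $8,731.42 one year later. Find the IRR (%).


Formula: IRR = C1/C0 - 1
Substituting: IRR = $8,731.42 / $5,950.00 - 1
Ratio: 1.467466 - 1 = 0.467466
IRR = 46.7466%

46.7466%


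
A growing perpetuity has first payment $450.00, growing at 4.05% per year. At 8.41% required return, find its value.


Formula: PV = C / (r - g)
Spread: r - g = 0.0841 - 0.0405 = 0.0436
Substituting: PV = $450.00 / 0.0436
PV = $10,321.10

$10,321.10


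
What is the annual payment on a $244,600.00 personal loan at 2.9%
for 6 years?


Formula: PMT = PV * r / (1 - (1+r)^(-n))
Denominator: 1 - (1 + 0.029)^(-6) = 0.157621
Numerator: $244,600.00 * 0.029 = 7093.4
PMT = 7093.4 / 0.157621 = $45,003.01

$45,003.01


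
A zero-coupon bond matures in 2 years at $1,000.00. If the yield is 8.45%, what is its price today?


Formula: Price = FV / (1 + r)^n
Substituting: Price = $1,000.00 / (1 + 0.0845)^2
Discount factor: (1.0845)^2 = 1.17614
Price = $1,000.00 / 1.17614 = $850.24

$850.24


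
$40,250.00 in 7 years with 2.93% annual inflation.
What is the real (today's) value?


Formula: Real value = nominal / (1 + inflation)^years
Price level: (1 + 0.0293)^7 = 1.224035
Real value = $40,250.00 / 1.224035 = $32,883.05

$32,883.05


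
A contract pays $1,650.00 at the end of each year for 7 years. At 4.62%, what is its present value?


Formula: PV = PMT * (1 - (1+r)^(-n)) / r
Discount factor: (1 + 0.0462)^(-7) = 0.728949
Bracket: 1 - 0.728949 = 0.271051
PV = $1,650.00 * 0.271051 / 0.0462 = $9,680.40

$9,680.40


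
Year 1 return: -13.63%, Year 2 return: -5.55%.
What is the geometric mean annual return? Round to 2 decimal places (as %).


Formula: Geometric mean = ((1+r1)*(1+r2))^(1/2) - 1
Product: (1 + -0.1363) * (1 + -0.0555) = 0.8637 * 0.9445 = 0.815765
Square root: 0.815765^0.5 = 0.903197
Geometric mean = 0.903197 - 1 = -0.096803
As percentage: -9.68%

-9.68%


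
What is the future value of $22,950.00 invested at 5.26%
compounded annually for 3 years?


Formula: FV = P * (1 + r)^n
Substituting: FV = $22,950.00 * (1 + 0.0526)^3
Growth factor: (1.0526)^3 = 1.166246
FV = $22,950.00 * 1.166246 = $26,765.34

$26,765.34


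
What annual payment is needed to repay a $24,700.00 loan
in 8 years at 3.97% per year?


Formula: PMT = PV * r / (1 - (1+r)^(-n))
Denominator: 1 - (1 + 0.0397)^(-8) = 0.267621
Numerator: $24,700.00 * 0.0397 = 980.59
PMT = 980.59 / 0.267621 = $3,664.09

$3,664.09


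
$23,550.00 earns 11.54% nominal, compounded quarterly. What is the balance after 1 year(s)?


Formula: FV = P * (1 + r/m)^(m*t)
Period rate: r/m = 0.1154 / 4 = 0.02885
Total periods: m*t = 4 * 1 = 4
Growth factor: (1 + 0.02885)^4 = 1.120491
FV = $23,550.00 * 1.120491 = $26,387.56

$26,387.56


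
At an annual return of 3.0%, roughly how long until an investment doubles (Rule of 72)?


Formula: Years ≈ 72 / r
Substituting: Years ≈ 72 / 3.0
Years ≈ 24.0

24.0 years


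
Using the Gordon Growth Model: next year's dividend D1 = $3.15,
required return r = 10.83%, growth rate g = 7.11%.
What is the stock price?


Formula: P = D1 / (r - g)
Spread: r - g = 0.1083 - 0.0711 = 0.0372
Substituting: P = $3.15 / 0.0372
P = $84.68

$84.68


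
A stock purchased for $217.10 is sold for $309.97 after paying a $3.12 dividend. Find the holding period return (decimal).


Formula: HPR = (P1 - P0 + D) / P0
Gain: $309.97 - $217.10 + $3.12 = $95.99
HPR = $95.99 / $217.10 = 0.4421

0.4421


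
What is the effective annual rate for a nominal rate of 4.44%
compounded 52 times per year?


Formula: EAR = (1 + r/m)^m - 1
Period rate: r/m = 0.0444 / 52 = 0.000854
Compounding: (1 + 0.000854)^52 = 1.045381
EAR = 1.045381 - 1 = 0.045381

0.045381


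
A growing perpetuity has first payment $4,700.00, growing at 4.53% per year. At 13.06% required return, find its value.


Formula: PV = C / (r - g)
Spread: r - g = 0.1306 - 0.0453 = 0.0853
Substituting: PV = $4,700.00 / 0.0853
PV = $55,099.65

$55,099.65


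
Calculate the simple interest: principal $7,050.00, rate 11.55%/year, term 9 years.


Formula: I = P * r * t
Substituting: I = $7,050.00 * 0.1155 * 9
Step: I = $7,050.00 * 1.0395
I = $7,328.48

$7,328.48


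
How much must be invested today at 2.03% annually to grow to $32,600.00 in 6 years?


Formula: PV = FV / (1 + r)^n
Substituting: PV = $32,600.00 / (1 + 0.0203)^6
Discount factor: (1.0203)^6 = 1.128151
PV = $32,600.00 / 1.128151 = $28,896.84

$28,896.84


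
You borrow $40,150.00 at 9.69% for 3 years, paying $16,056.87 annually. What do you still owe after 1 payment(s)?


Formula: Balance = PV*(1+r)^k - PMT*((1+r)^k - 1)/r
Growth: (1 + 0.0969)^1 = 1.0969
Accumulated factor: ((1+r)^k - 1)/r = 1.0
Balance = $40,150.00 * 1.0969 - $16,056.87 * 1.0
Balance = $27,983.67

$27,983.67


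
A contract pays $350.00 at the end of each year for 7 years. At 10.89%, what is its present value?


Formula: PV = PMT * (1 - (1+r)^(-n)) / r
Discount factor: (1 + 0.1089)^(-7) = 0.485013
Bracket: 1 - 0.485013 = 0.514987
PV = $350.00 * 0.514987 / 0.1089 = $1,655.15

$1,655.15


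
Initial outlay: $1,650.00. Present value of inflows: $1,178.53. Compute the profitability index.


Formula: PI = PV(cash flows) / initial investment
Substituting: PI = $1,178.53 / $1,650.00
PI = 0.7143

0.7143


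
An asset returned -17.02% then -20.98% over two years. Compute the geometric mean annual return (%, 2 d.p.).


Formula: Geometric mean = ((1+r1)*(1+r2))^(1/2) - 1
Product: (1 + -0.1702) * (1 + -0.2098) = 0.8298 * 0.7902 = 0.655708
Square root: 0.655708^0.5 = 0.809758
Geometric mean = 0.809758 - 1 = -0.190242
As percentage: -19.02%

-19.02%


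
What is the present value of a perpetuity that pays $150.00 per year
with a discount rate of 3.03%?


Formula: PV = C / r
Substituting: PV = $150.00 / 0.0303
PV = $4,950.50

$4,950.50


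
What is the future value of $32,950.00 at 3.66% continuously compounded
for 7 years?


Formula: FV = P * e^(r*t)
Exponent: r*t = 0.0366 * 7 = 0.2562
e^(0.2562) = 1.292011
FV = $32,950.00 * 1.292011 = $42,571.77

$42,571.77


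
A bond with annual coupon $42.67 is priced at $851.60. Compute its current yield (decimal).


Formula: Current yield = annual coupon / price
Substituting: CY = $42.67 / $851.60
CY = 0.050106

0.050106


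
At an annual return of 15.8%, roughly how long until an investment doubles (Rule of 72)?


Formula: Years ≈ 72 / r
Substituting: Years ≈ 72 / 15.8
Years ≈ 4.6

4.6 years


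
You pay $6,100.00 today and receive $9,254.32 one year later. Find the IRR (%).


Formula: IRR = C1/C0 - 1
Substituting: IRR = $9,254.32 / $6,100.00 - 1
Ratio: 1.517102 - 1 = 0.517102
IRR = 51.7102%

51.7102%


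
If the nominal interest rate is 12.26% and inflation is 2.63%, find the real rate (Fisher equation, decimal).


Formula: (1 + r_real) = (1 + r_nom) / (1 + inflation)
Substituting: (1 + r_real) = 1.1226 / 1.0263
(1 + r_real) = 1.093832
r_real = 1.093832 - 1 = 0.093832

0.093832


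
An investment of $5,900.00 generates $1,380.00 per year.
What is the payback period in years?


Formula: Payback = investment / annual cash flow
Substituting: Payback = $5,900.00 / $1,380.00
Payback = 4.2754 years

4.2754 years


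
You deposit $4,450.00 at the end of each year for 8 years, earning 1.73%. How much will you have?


Formula: FV = PMT * ((1+r)^n - 1) / r
Growth factor: (1 + 0.0173)^8 = 1.147076
Numerator: 1.147076 - 1 = 0.147076
FV = $4,450.00 * 0.147076 / 0.0173 = $37,831.80

$37,831.80


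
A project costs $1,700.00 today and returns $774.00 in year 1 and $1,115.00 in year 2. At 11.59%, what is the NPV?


Formula: NPV = C0 + C1/(1+r) + C2/(1+r)^2
Discount C1: $774.00 / (1 + 0.1159) = $693.61
Discount C2: $1,115.00 / (1 + 0.1159)^2 = $895.41
NPV = -$1,700.00 + $693.61 + $895.41 = -$110.97

-$110.97


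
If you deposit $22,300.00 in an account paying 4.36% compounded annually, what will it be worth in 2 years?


Formula: FV = P * (1 + r)^n
Substituting: FV = $22,300.00 * (1 + 0.0436)^2
Growth factor: (1.0436)^2 = 1.089101
FV = $22,300.00 * 1.089101 = $24,286.95

$24,286.95


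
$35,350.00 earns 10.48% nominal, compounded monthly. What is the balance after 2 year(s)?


Formula: FV = P * (1 + r/m)^(m*t)
Period rate: r/m = 0.1048 / 12 = 0.008733
Total periods: m*t = 12 * 2 = 24
Growth factor: (1 + 0.008733)^24 = 1.232063
FV = $35,350.00 * 1.232063 = $43,553.43

$43,553.43


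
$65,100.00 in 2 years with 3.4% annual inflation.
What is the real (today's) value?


Formula: Real value = nominal / (1 + inflation)^years
Price level: (1 + 0.034)^2 = 1.069156
Real value = $65,100.00 / 1.069156 = $60,889.15

$60,889.15


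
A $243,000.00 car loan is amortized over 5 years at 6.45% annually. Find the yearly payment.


Formula: PMT = PV * r / (1 - (1+r)^(-n))
Denominator: 1 - (1 + 0.0645)^(-5) = 0.268403
Numerator: $243,000.00 * 0.0645 = 15673.5
PMT = 15673.5 / 0.268403 = $58,395.31

$58,395.31


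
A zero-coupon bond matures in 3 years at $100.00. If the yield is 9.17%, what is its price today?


Formula: Price = FV / (1 + r)^n
Substituting: Price = $100.00 / (1 + 0.0917)^3
Discount factor: (1.0917)^3 = 1.301098
Price = $100.00 / 1.301098 = $76.86

$76.86


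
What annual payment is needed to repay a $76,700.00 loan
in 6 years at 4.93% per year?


Formula: PMT = PV * r / (1 - (1+r)^(-n))
Denominator: 1 - (1 + 0.0493)^(-6) = 0.250793
Numerator: $76,700.00 * 0.0493 = 3781.31
PMT = 3781.31 / 0.250793 = $15,077.43

$15,077.43


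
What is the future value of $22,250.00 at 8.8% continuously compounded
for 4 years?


Formula: FV = P * e^(r*t)
Exponent: r*t = 0.088 * 4 = 0.352
e^(0.352) = 1.421909
FV = $22,250.00 * 1.421909 = $31,637.46

$31,637.46


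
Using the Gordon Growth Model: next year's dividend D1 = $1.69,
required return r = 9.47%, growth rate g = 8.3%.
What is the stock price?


Formula: P = D1 / (r - g)
Spread: r - g = 0.0947 - 0.083 = 0.0117
Substituting: P = $1.69 / 0.0117
P = $144.44

$144.44


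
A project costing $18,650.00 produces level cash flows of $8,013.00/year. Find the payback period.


Formula: Payback = investment / annual cash flow
Substituting: Payback = $18,650.00 / $8,013.00
Payback = 2.3275 years

2.3275 years


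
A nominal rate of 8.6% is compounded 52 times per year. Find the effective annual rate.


Formula: EAR = (1 + r/m)^m - 1
Period rate: r/m = 0.086 / 52 = 0.001654
Compounding: (1 + 0.001654)^52 = 1.089729
EAR = 1.089729 - 1 = 0.089729

0.089729


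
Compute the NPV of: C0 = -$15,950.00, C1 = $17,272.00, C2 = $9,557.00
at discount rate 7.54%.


Formula: NPV = C0 + C1/(1+r) + C2/(1+r)^2
Discount C1: $17,272.00 / (1 + 0.0754) = $16,061.00
Discount C2: $9,557.00 / (1 + 0.0754)^2 = $8,263.83
NPV = -$15,950.00 + $16,061.00 + $8,263.83 = $8,374.83

$8,374.83


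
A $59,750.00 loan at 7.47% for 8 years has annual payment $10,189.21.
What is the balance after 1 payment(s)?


Formula: Balance = PV*(1+r)^k - PMT*((1+r)^k - 1)/r
Growth: (1 + 0.0747)^1 = 1.0747
Accumulated factor: ((1+r)^k - 1)/r = 1.0
Balance = $59,750.00 * 1.0747 - $10,189.21 * 1.0
Balance = $54,024.12

$54,024.12


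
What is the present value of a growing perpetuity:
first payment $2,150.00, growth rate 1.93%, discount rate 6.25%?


Formula: PV = C / (r - g)
Spread: r - g = 0.0625 - 0.0193 = 0.0432
Substituting: PV = $2,150.00 / 0.0432
PV = $49,768.52

$49,768.52


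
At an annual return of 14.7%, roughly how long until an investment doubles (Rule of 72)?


Formula: Years ≈ 72 / r
Substituting: Years ≈ 72 / 14.7
Years ≈ 4.9

4.9 years


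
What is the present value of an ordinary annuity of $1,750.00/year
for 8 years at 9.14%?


Formula: PV = PMT * (1 - (1+r)^(-n)) / r
Discount factor: (1 + 0.0914)^(-8) = 0.496739
Bracket: 1 - 0.496739 = 0.503261
PV = $1,750.00 * 0.503261 / 0.0914 = $9,635.74

$9,635.74


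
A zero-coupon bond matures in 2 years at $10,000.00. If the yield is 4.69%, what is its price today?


Formula: Price = FV / (1 + r)^n
Substituting: Price = $10,000.00 / (1 + 0.0469)^2
Discount factor: (1.0469)^2 = 1.096
Price = $10,000.00 / 1.096 = $9,124.09

$9,124.09


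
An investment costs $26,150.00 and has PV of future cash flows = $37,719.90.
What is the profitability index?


Formula: PI = PV(cash flows) / initial investment
Substituting: PI = $37,719.90 / $26,150.00
PI = 1.4424

1.4424


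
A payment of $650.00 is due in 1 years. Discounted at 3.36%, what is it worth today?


Formula: PV = FV / (1 + r)^n
Substituting: PV = $650.00 / (1 + 0.0336)^1
Discount factor: (1.0336)^1 = 1.0336
PV = $650.00 / 1.0336 = $628.87

$628.87


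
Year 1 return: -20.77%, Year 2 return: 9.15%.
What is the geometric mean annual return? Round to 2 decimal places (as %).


Formula: Geometric mean = ((1+r1)*(1+r2))^(1/2) - 1
Product: (1 + -0.2077) * (1 + 0.0915) = 0.7923 * 1.0915 = 0.864795
Square root: 0.864795^0.5 = 0.929944
Geometric mean = 0.929944 - 1 = -0.070056
As percentage: -7.01%

-7.01%


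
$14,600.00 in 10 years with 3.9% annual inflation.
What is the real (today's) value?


Formula: Real value = nominal / (1 + inflation)^years
Price level: (1 + 0.039)^10 = 1.466073
Real value = $14,600.00 / 1.466073 = $9,958.58

$9,958.58


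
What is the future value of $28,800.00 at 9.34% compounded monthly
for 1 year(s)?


Formula: FV = P * (1 + r/m)^(m*t)
Period rate: r/m = 0.0934 / 12 = 0.007783
Total periods: m*t = 12 * 1 = 12
Growth factor: (1 + 0.007783)^12 = 1.097504
FV = $28,800.00 * 1.097504 = $31,608.11

$31,608.11


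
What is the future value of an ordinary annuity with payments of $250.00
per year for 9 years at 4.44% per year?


Formula: FV = PMT * ((1+r)^n - 1) / r
Growth factor: (1 + 0.0444)^9 = 1.478433
Numerator: 1.478433 - 1 = 0.478433
FV = $250.00 * 0.478433 / 0.0444 = $2,693.88

$2,693.88


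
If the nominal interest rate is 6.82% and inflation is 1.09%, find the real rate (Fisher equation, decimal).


Formula: (1 + r_real) = (1 + r_nom) / (1 + inflation)
Substituting: (1 + r_real) = 1.0682 / 1.0109
(1 + r_real) = 1.056682
r_real = 1.056682 - 1 = 0.056682

0.056682


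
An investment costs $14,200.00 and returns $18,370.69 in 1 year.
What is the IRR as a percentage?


Formula: IRR = C1/C0 - 1
Substituting: IRR = $18,370.69 / $14,200.00 - 1
Ratio: 1.293711 - 1 = 0.293711
IRR = 29.3711%

29.3711%


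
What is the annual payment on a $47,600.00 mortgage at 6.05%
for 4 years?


Formula: PMT = PV * r / (1 - (1+r)^(-n))
Denominator: 1 - (1 + 0.0605)^(-4) = 0.209399
Numerator: $47,600.00 * 0.0605 = 2879.8
PMT = 2879.8 / 0.209399 = $13,752.69

$13,752.69


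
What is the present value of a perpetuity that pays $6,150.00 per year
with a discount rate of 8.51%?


Formula: PV = C / r
Substituting: PV = $6,150.00 / 0.0851
PV = $72,267.92

$72,267.92


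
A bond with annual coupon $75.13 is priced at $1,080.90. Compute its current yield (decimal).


Formula: Current yield = annual coupon / price
Substituting: CY = $75.13 / $1,080.90
CY = 0.069507

0.069507


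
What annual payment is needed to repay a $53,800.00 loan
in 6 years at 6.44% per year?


Formula: PMT = PV * r / (1 - (1+r)^(-n))
Denominator: 1 - (1 + 0.0644)^(-6) = 0.312345
Numerator: $53,800.00 * 0.0644 = 3464.72
PMT = 3464.72 / 0.312345 = $11,092.62

$11,092.62


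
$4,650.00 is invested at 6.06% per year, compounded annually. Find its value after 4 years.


Formula: FV = P * (1 + r)^n
Substituting: FV = $4,650.00 * (1 + 0.0606)^4
Growth factor: (1.0606)^4 = 1.265338
FV = $4,650.00 * 1.265338 = $5,883.82

$5,883.82


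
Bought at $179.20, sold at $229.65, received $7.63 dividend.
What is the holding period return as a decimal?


Formula: HPR = (P1 - P0 + D) / P0
Gain: $229.65 - $179.20 + $7.63 = $58.08
HPR = $58.08 / $179.20 = 0.3241

0.3241


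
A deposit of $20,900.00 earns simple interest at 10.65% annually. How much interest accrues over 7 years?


Formula: I = P * r * t
Substituting: I = $20,900.00 * 0.1065 * 7
Step: I = $20,900.00 * 0.7455
I = $15,580.95

$15,580.95


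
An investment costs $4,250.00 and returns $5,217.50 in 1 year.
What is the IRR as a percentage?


Formula: IRR = C1/C0 - 1
Substituting: IRR = $5,217.50 / $4,250.00 - 1
Ratio: 1.227647 - 1 = 0.227647
IRR = 22.7647%

22.7647%


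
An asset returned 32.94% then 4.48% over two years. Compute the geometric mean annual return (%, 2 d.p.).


Formula: Geometric mean = ((1+r1)*(1+r2))^(1/2) - 1
Product: (1 + 0.3294) * (1 + 0.0448) = 1.3294 * 1.0448 = 1.388957
Square root: 1.388957^0.5 = 1.17854
Geometric mean = 1.17854 - 1 = 0.17854
As percentage: 17.85%

17.85%


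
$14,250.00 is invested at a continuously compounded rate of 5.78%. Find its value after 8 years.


Formula: FV = P * e^(r*t)
Exponent: r*t = 0.0578 * 8 = 0.4624
e^(0.4624) = 1.58788
FV = $14,250.00 * 1.58788 = $22,627.29

$22,627.29


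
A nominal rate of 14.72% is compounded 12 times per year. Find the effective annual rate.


Formula: EAR = (1 + r/m)^m - 1
Period rate: r/m = 0.1472 / 12 = 0.012267
Compounding: (1 + 0.012267)^12 = 1.157549
EAR = 1.157549 - 1 = 0.157549

0.157549


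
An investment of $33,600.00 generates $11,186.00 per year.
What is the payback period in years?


Formula: Payback = investment / annual cash flow
Substituting: Payback = $33,600.00 / $11,186.00
Payback = 3.0038 years

3.0038 years


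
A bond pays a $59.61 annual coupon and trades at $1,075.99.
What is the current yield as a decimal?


Formula: Current yield = annual coupon / price
Substituting: CY = $59.61 / $1,075.99
CY = 0.0554

0.0554


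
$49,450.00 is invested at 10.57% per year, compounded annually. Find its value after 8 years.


Formula: FV = P * (1 + r)^n
Substituting: FV = $49,450.00 * (1 + 0.1057)^8
Growth factor: (1.1057)^8 = 2.234079
FV = $49,450.00 * 2.234079 = $110,475.19

$110,475.19


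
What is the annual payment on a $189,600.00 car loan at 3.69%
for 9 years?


Formula: PMT = PV * r / (1 - (1+r)^(-n))
Denominator: 1 - (1 + 0.0369)^(-9) = 0.278281
Numerator: $189,600.00 * 0.0369 = 6996.24
PMT = 6996.24 / 0.278281 = $25,140.92

$25,140.92


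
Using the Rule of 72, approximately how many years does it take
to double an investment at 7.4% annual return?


Formula: Years ≈ 72 / r
Substituting: Years ≈ 72 / 7.4
Years ≈ 9.7

9.7 years


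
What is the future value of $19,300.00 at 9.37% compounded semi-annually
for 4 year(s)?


Formula: FV = P * (1 + r/m)^(m*t)
Period rate: r/m = 0.0937 / 2 = 0.04685
Total periods: m*t = 2 * 4 = 8
Growth factor: (1 + 0.04685)^8 = 1.442367
FV = $19,300.00 * 1.442367 = $27,837.68

$27,837.68


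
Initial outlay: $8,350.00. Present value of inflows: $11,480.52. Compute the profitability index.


Formula: PI = PV(cash flows) / initial investment
Substituting: PI = $11,480.52 / $8,350.00
PI = 1.3749

1.3749


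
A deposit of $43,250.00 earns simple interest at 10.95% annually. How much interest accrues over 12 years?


Formula: I = P * r * t
Substituting: I = $43,250.00 * 0.1095 * 12
Step: I = $43,250.00 * 1.314
I = $56,830.50

$56,830.50


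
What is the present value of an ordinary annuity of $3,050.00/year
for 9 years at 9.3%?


Formula: PV = PMT * (1 - (1+r)^(-n)) / r
Discount factor: (1 + 0.093)^(-9) = 0.449178
Bracket: 1 - 0.449178 = 0.550822
PV = $3,050.00 * 0.550822 / 0.093 = $18,064.59

$18,064.59


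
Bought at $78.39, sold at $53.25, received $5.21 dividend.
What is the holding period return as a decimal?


Formula: HPR = (P1 - P0 + D) / P0
Gain: $53.25 - $78.39 + $5.21 = -$19.93
HPR = -$19.93 / $78.39 = -0.2542

-0.2542


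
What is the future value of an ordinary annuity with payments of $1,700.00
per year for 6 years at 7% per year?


Formula: FV = PMT * ((1+r)^n - 1) / r
Growth factor: (1 + 0.07)^6 = 1.50073
Numerator: 1.50073 - 1 = 0.50073
FV = $1,700.00 * 0.50073 / 0.07 = $12,160.59

$12,160.59


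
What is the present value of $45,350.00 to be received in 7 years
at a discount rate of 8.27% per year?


Formula: PV = FV / (1 + r)^n
Substituting: PV = $45,350.00 / (1 + 0.0827)^7
Discount factor: (1.0827)^7 = 1.744042
PV = $45,350.00 / 1.744042 = $26,002.81

$26,002.81


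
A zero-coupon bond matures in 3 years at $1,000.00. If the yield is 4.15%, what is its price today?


Formula: Price = FV / (1 + r)^n
Substituting: Price = $1,000.00 / (1 + 0.0415)^3
Discount factor: (1.0415)^3 = 1.129738
Price = $1,000.00 / 1.129738 = $885.16

$885.16


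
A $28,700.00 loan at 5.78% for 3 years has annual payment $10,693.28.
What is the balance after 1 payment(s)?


Formula: Balance = PV*(1+r)^k - PMT*((1+r)^k - 1)/r
Growth: (1 + 0.0578)^1 = 1.0578
Accumulated factor: ((1+r)^k - 1)/r = 1.0
Balance = $28,700.00 * 1.0578 - $10,693.28 * 1.0
Balance = $19,665.58

$19,665.58


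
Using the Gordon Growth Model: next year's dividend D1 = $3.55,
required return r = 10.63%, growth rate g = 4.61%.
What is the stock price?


Formula: P = D1 / (r - g)
Spread: r - g = 0.1063 - 0.0461 = 0.0602
Substituting: P = $3.55 / 0.0602
P = $58.97

$58.97


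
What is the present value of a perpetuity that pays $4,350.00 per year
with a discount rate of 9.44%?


Formula: PV = C / r
Substituting: PV = $4,350.00 / 0.0944
PV = $46,080.51

$46,080.51


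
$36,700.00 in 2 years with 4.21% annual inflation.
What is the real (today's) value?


Formula: Real value = nominal / (1 + inflation)^years
Price level: (1 + 0.0421)^2 = 1.085972
Real value = $36,700.00 / 1.085972 = $33,794.60

$33,794.60


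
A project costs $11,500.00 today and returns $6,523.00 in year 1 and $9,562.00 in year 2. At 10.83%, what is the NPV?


Formula: NPV = C0 + C1/(1+r) + C2/(1+r)^2
Discount C1: $6,523.00 / (1 + 0.1083) = $5,885.59
Discount C2: $9,562.00 / (1 + 0.1083)^2 = $7,784.56
NPV = -$11,500.00 + $5,885.59 + $7,784.56 = $2,170.15

$2,170.15


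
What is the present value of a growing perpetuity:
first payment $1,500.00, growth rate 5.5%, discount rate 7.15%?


Formula: PV = C / (r - g)
Spread: r - g = 0.0715 - 0.055 = 0.0165
Substituting: PV = $1,500.00 / 0.0165
PV = $90,909.09

$90,909.09


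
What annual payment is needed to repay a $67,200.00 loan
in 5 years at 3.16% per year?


Formula: PMT = PV * r / (1 - (1+r)^(-n))
Denominator: 1 - (1 + 0.0316)^(-5) = 0.14406
Numerator: $67,200.00 * 0.0316 = 2123.52
PMT = 2123.52 / 0.14406 = $14,740.53

$14,740.53


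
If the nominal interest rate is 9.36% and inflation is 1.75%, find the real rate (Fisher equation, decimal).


Formula: (1 + r_real) = (1 + r_nom) / (1 + inflation)
Substituting: (1 + r_real) = 1.0936 / 1.0175
(1 + r_real) = 1.074791
r_real = 1.074791 - 1 = 0.074791

0.074791


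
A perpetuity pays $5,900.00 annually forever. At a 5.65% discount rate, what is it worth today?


Formula: PV = C / r
Substituting: PV = $5,900.00 / 0.0565
PV = $104,424.78

$104,424.78


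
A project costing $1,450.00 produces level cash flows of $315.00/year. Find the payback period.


Formula: Payback = investment / annual cash flow
Substituting: Payback = $1,450.00 / $315.00
Payback = 4.6032 years

4.6032 years


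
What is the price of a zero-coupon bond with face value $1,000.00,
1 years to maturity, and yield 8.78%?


Formula: Price = FV / (1 + r)^n
Substituting: Price = $1,000.00 / (1 + 0.0878)^1
Discount factor: (1.0878)^1 = 1.0878
Price = $1,000.00 / 1.0878 = $919.29

$919.29


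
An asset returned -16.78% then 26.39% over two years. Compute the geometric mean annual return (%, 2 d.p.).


Formula: Geometric mean = ((1+r1)*(1+r2))^(1/2) - 1
Product: (1 + -0.1678) * (1 + 0.2639) = 0.8322 * 1.2639 = 1.051818
Square root: 1.051818^0.5 = 1.025582
Geometric mean = 1.025582 - 1 = 0.025582
As percentage: 2.56%

2.56%


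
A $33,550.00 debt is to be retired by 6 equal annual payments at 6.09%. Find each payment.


Formula: PMT = PV * r / (1 - (1+r)^(-n))
Denominator: 1 - (1 + 0.0609)^(-6) = 0.29862
Numerator: $33,550.00 * 0.0609 = 2043.195
PMT = 2043.195 / 0.29862 = $6,842.12

$6,842.12


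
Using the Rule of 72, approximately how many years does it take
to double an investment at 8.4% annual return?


Formula: Years ≈ 72 / r
Substituting: Years ≈ 72 / 8.4
Years ≈ 8.6

8.6 years


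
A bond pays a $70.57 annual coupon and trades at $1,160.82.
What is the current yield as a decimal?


Formula: Current yield = annual coupon / price
Substituting: CY = $70.57 / $1,160.82
CY = 0.060793

0.060793


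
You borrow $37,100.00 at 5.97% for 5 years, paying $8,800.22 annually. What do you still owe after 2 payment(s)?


Formula: Balance = PV*(1+r)^k - PMT*((1+r)^k - 1)/r
Growth: (1 + 0.0597)^2 = 1.122964
Accumulated factor: ((1+r)^k - 1)/r = 2.0597
Balance = $37,100.00 * 1.122964 - $8,800.22 * 2.0597
Balance = $23,536.15

$23,536.15


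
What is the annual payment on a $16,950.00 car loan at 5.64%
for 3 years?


Formula: PMT = PV * r / (1 - (1+r)^(-n))
Denominator: 1 - (1 + 0.0564)^(-3) = 0.151768
Numerator: $16,950.00 * 0.0564 = 955.98
PMT = 955.98 / 0.151768 = $6,298.97

$6,298.97


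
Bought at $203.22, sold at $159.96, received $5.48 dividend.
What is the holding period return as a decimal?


Formula: HPR = (P1 - P0 + D) / P0
Gain: $159.96 - $203.22 + $5.48 = -$37.78
HPR = -$37.78 / $203.22 = -0.1859

-0.1859


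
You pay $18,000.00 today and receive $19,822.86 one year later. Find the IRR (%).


Formula: IRR = C1/C0 - 1
Substituting: IRR = $19,822.86 / $18,000.00 - 1
Ratio: 1.10127 - 1 = 0.10127
IRR = 10.127%

10.127%


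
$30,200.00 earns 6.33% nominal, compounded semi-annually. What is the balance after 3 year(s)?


Formula: FV = P * (1 + r/m)^(m*t)
Period rate: r/m = 0.0633 / 2 = 0.03165
Total periods: m*t = 2 * 3 = 6
Growth factor: (1 + 0.03165)^6 = 1.205575
FV = $30,200.00 * 1.205575 = $36,408.37

$36,408.37


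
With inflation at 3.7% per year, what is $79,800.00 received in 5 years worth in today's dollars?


Formula: Real value = nominal / (1 + inflation)^years
Price level: (1 + 0.037)^5 = 1.199206
Real value = $79,800.00 / 1.199206 = $66,544.03

$66,544.03


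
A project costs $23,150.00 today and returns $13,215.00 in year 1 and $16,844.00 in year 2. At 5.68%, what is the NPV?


Formula: NPV = C0 + C1/(1+r) + C2/(1+r)^2
Discount C1: $13,215.00 / (1 + 0.0568) = $12,504.73
Discount C2: $16,844.00 / (1 + 0.0568)^2 = $15,082.02
NPV = -$23,150.00 + $12,504.73 + $15,082.02 = $4,436.76

$4,436.76


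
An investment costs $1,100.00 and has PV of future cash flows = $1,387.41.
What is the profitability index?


Formula: PI = PV(cash flows) / initial investment
Substituting: PI = $1,387.41 / $1,100.00
PI = 1.2613

1.2613


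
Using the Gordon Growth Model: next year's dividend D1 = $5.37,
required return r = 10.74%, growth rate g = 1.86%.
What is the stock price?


Formula: P = D1 / (r - g)
Spread: r - g = 0.1074 - 0.0186 = 0.0888
Substituting: P = $5.37 / 0.0888
P = $60.47

$60.47


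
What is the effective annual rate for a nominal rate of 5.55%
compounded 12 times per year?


Formula: EAR = (1 + r/m)^m - 1
Period rate: r/m = 0.0555 / 12 = 0.004625
Compounding: (1 + 0.004625)^12 = 1.056934
EAR = 1.056934 - 1 = 0.056934

0.056934


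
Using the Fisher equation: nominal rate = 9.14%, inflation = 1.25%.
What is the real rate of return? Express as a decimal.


Formula: (1 + r_real) = (1 + r_nom) / (1 + inflation)
Substituting: (1 + r_real) = 1.0914 / 1.0125
(1 + r_real) = 1.077926
r_real = 1.077926 - 1 = 0.077926

0.077926


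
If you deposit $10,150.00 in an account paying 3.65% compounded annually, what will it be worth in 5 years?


Formula: FV = P * (1 + r)^n
Substituting: FV = $10,150.00 * (1 + 0.0365)^5
Growth factor: (1.0365)^5 = 1.196318
FV = $10,150.00 * 1.196318 = $12,142.62

$12,142.62


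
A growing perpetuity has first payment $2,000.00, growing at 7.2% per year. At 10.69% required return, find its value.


Formula: PV = C / (r - g)
Spread: r - g = 0.1069 - 0.072 = 0.0349
Substituting: PV = $2,000.00 / 0.0349
PV = $57,306.59

$57,306.59


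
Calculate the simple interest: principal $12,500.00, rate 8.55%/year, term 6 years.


Formula: I = P * r * t
Substituting: I = $12,500.00 * 0.0855 * 6
Step: I = $12,500.00 * 0.513
I = $6,412.50

$6,412.50


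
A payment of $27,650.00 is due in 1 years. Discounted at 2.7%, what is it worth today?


Formula: PV = FV / (1 + r)^n
Substituting: PV = $27,650.00 / (1 + 0.027)^1
Discount factor: (1.027)^1 = 1.027
PV = $27,650.00 / 1.027 = $26,923.08

$26,923.08


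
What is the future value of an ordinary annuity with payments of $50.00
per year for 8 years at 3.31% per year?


Formula: FV = PMT * ((1+r)^n - 1) / r
Growth factor: (1 + 0.0331)^8 = 1.297594
Numerator: 1.297594 - 1 = 0.297594
FV = $50.00 * 0.297594 / 0.0331 = $449.54

$449.54


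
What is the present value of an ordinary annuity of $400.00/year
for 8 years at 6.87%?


Formula: PV = PMT * (1 - (1+r)^(-n)) / r
Discount factor: (1 + 0.0687)^(-8) = 0.587697
Bracket: 1 - 0.587697 = 0.412303
PV = $400.00 * 0.412303 / 0.0687 = $2,400.60

$2,400.60


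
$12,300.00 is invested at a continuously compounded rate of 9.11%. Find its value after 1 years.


Formula: FV = P * e^(r*t)
Exponent: r*t = 0.0911 * 1 = 0.0911
e^(0.0911) = 1.095379
FV = $12,300.00 * 1.095379 = $13,473.16

$13,473.16


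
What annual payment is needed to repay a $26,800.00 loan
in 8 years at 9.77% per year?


Formula: PMT = PV * r / (1 - (1+r)^(-n))
Denominator: 1 - (1 + 0.0977)^(-8) = 0.525615
Numerator: $26,800.00 * 0.0977 = 2618.36
PMT = 2618.36 / 0.525615 = $4,981.51

$4,981.51


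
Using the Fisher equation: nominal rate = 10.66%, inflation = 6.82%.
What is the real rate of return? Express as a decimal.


Formula: (1 + r_real) = (1 + r_nom) / (1 + inflation)
Substituting: (1 + r_real) = 1.1066 / 1.0682
(1 + r_real) = 1.035948
r_real = 1.035948 - 1 = 0.035948

0.035948


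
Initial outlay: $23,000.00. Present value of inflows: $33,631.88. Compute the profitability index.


Formula: PI = PV(cash flows) / initial investment
Substituting: PI = $33,631.88 / $23,000.00
PI = 1.4623

1.4623


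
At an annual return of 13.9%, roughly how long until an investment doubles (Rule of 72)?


Formula: Years ≈ 72 / r
Substituting: Years ≈ 72 / 13.9
Years ≈ 5.2

5.2 years


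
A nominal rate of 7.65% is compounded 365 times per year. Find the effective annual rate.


Formula: EAR = (1 + r/m)^m - 1
Period rate: r/m = 0.0765 / 365 = 0.00021
Compounding: (1 + 0.00021)^365 = 1.079494
EAR = 1.079494 - 1 = 0.079494

0.079494


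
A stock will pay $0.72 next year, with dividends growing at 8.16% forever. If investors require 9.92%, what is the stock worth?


Formula: P = D1 / (r - g)
Spread: r - g = 0.0992 - 0.0816 = 0.0176
Substituting: P = $0.72 / 0.0176
P = $40.91

$40.91


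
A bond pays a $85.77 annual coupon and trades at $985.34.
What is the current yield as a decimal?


Formula: Current yield = annual coupon / price
Substituting: CY = $85.77 / $985.34
CY = 0.087046

0.087046


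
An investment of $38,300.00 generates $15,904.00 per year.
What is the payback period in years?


Formula: Payback = investment / annual cash flow
Substituting: Payback = $38,300.00 / $15,904.00
Payback = 2.4082 years

2.4082 years


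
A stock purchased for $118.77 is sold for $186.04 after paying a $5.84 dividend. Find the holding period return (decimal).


Formula: HPR = (P1 - P0 + D) / P0
Gain: $186.04 - $118.77 + $5.84 = $73.11
HPR = $73.11 / $118.77 = 0.6156

0.6156


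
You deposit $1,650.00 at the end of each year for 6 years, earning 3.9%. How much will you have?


Formula: FV = PMT * ((1+r)^n - 1) / r
Growth factor: (1 + 0.039)^6 = 1.258037
Numerator: 1.258037 - 1 = 0.258037
FV = $1,650.00 * 0.258037 / 0.039 = $10,916.93

$10,916.93


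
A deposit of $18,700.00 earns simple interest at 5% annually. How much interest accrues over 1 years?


Formula: I = P * r * t
Substituting: I = $18,700.00 * 0.05 * 1
Step: I = $18,700.00 * 0.05
I = $935.00

$935.00


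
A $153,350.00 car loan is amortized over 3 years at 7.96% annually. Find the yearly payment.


Formula: PMT = PV * r / (1 - (1+r)^(-n))
Denominator: 1 - (1 + 0.0796)^(-3) = 0.205285
Numerator: $153,350.00 * 0.0796 = 12206.66
PMT = 12206.66 / 0.205285 = $59,462.00

$59,462.00


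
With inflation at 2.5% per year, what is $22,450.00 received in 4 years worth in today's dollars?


Formula: Real value = nominal / (1 + inflation)^years
Price level: (1 + 0.025)^4 = 1.103813
Real value = $22,450.00 / 1.103813 = $20,338.59

$20,338.59


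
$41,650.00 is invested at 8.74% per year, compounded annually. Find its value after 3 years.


Formula: FV = P * (1 + r)^n
Substituting: FV = $41,650.00 * (1 + 0.0874)^3
Growth factor: (1.0874)^3 = 1.285784
FV = $41,650.00 * 1.285784 = $53,552.90

$53,552.90


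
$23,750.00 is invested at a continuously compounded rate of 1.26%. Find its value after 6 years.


Formula: FV = P * e^(r*t)
Exponent: r*t = 0.0126 * 6 = 0.0756
e^(0.0756) = 1.078531
FV = $23,750.00 * 1.078531 = $25,615.11

$25,615.11


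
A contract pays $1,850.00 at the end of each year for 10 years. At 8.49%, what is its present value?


Formula: PV = PMT * (1 - (1+r)^(-n)) / r
Discount factor: (1 + 0.0849)^(-10) = 0.442693
Bracket: 1 - 0.442693 = 0.557307
PV = $1,850.00 * 0.557307 / 0.0849 = $12,143.90

$12,143.90


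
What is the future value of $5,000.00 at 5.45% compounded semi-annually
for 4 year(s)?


Formula: FV = P * (1 + r/m)^(m*t)
Period rate: r/m = 0.0545 / 2 = 0.02725
Total periods: m*t = 2 * 4 = 8
Growth factor: (1 + 0.02725)^8 = 1.239964
FV = $5,000.00 * 1.239964 = $6,199.82

$6,199.82


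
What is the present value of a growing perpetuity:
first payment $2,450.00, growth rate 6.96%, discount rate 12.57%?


Formula: PV = C / (r - g)
Spread: r - g = 0.1257 - 0.0696 = 0.0561
Substituting: PV = $2,450.00 / 0.0561
PV = $43,672.01

$43,672.01


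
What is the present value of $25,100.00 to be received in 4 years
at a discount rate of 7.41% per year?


Formula: PV = FV / (1 + r)^n
Substituting: PV = $25,100.00 / (1 + 0.0741)^4
Discount factor: (1.0741)^4 = 1.331002
PV = $25,100.00 / 1.331002 = $18,857.97

$18,857.97


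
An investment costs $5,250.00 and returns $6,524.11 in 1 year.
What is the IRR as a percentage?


Formula: IRR = C1/C0 - 1
Substituting: IRR = $6,524.11 / $5,250.00 - 1
Ratio: 1.242688 - 1 = 0.242688
IRR = 24.2688%

24.2688%


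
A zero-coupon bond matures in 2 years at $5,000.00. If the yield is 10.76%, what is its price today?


Formula: Price = FV / (1 + r)^n
Substituting: Price = $5,000.00 / (1 + 0.1076)^2
Discount factor: (1.1076)^2 = 1.226778
Price = $5,000.00 / 1.226778 = $4,075.72

$4,075.72


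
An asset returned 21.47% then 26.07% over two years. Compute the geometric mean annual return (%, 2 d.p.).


Formula: Geometric mean = ((1+r1)*(1+r2))^(1/2) - 1
Product: (1 + 0.2147) * (1 + 0.2607) = 1.2147 * 1.2607 = 1.531372
Square root: 1.531372^0.5 = 1.237486
Geometric mean = 1.237486 - 1 = 0.237486
As percentage: 23.75%

23.75%


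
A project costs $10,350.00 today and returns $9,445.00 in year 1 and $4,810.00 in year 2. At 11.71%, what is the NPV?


Formula: NPV = C0 + C1/(1+r) + C2/(1+r)^2
Discount C1: $9,445.00 / (1 + 0.1171) = $8,454.93
Discount C2: $4,810.00 / (1 + 0.1171)^2 = $3,854.44
NPV = -$10,350.00 + $8,454.93 + $3,854.44 = $1,959.37

$1,959.37


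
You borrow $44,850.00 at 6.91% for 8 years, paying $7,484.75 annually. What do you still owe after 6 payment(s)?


Formula: Balance = PV*(1+r)^k - PMT*((1+r)^k - 1)/r
Growth: (1 + 0.0691)^6 = 1.493172
Accumulated factor: ((1+r)^k - 1)/r = 7.137084
Balance = $44,850.00 * 1.493172 - $7,484.75 * 7.137084
Balance = $13,549.50

$13,549.50


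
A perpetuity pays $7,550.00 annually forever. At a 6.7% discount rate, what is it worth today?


Formula: PV = C / r
Substituting: PV = $7,550.00 / 0.067
PV = $112,686.57

$112,686.57


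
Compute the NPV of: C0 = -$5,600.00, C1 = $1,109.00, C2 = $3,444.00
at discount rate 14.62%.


Formula: NPV = C0 + C1/(1+r) + C2/(1+r)^2
Discount C1: $1,109.00 / (1 + 0.1462) = $967.54
Discount C2: $3,444.00 / (1 + 0.1462)^2 = $2,621.45
NPV = -$5,600.00 + $967.54 + $2,621.45 = -$2,011.00

-$2,011.00


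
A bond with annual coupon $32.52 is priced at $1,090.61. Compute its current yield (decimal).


Formula: Current yield = annual coupon / price
Substituting: CY = $32.52 / $1,090.61
CY = 0.029818

0.029818


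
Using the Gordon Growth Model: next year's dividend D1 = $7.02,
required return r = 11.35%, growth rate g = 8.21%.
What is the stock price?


Formula: P = D1 / (r - g)
Spread: r - g = 0.1135 - 0.0821 = 0.0314
Substituting: P = $7.02 / 0.0314
P = $223.57

$223.57


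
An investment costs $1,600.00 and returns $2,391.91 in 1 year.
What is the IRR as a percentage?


Formula: IRR = C1/C0 - 1
Substituting: IRR = $2,391.91 / $1,600.00 - 1
Ratio: 1.494944 - 1 = 0.494944
IRR = 49.4944%

49.4944%


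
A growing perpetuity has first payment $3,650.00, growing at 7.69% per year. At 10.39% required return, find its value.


Formula: PV = C / (r - g)
Spread: r - g = 0.1039 - 0.0769 = 0.027
Substituting: PV = $3,650.00 / 0.027
PV = $135,185.19

$135,185.19


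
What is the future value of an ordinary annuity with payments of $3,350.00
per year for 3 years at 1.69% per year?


Formula: FV = PMT * ((1+r)^n - 1) / r
Growth factor: (1 + 0.0169)^3 = 1.051562
Numerator: 1.051562 - 1 = 0.051562
FV = $3,350.00 * 0.051562 / 0.0169 = $10,220.80

$10,220.80


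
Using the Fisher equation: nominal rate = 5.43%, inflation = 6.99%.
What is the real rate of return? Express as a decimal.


Formula: (1 + r_real) = (1 + r_nom) / (1 + inflation)
Substituting: (1 + r_real) = 1.0543 / 1.0699
(1 + r_real) = 0.985419
r_real = 0.985419 - 1 = -0.014581

-0.014581
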